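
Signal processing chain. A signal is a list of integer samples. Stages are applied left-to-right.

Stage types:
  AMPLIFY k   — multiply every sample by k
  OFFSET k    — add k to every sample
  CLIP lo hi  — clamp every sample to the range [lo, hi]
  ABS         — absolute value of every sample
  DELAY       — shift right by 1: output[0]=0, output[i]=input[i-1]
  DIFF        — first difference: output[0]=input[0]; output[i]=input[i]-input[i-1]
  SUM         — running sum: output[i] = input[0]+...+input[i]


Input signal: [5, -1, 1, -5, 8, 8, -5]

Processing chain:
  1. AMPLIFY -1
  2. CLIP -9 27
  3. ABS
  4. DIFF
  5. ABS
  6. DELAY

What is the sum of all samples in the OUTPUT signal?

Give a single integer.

Input: [5, -1, 1, -5, 8, 8, -5]
Stage 1 (AMPLIFY -1): 5*-1=-5, -1*-1=1, 1*-1=-1, -5*-1=5, 8*-1=-8, 8*-1=-8, -5*-1=5 -> [-5, 1, -1, 5, -8, -8, 5]
Stage 2 (CLIP -9 27): clip(-5,-9,27)=-5, clip(1,-9,27)=1, clip(-1,-9,27)=-1, clip(5,-9,27)=5, clip(-8,-9,27)=-8, clip(-8,-9,27)=-8, clip(5,-9,27)=5 -> [-5, 1, -1, 5, -8, -8, 5]
Stage 3 (ABS): |-5|=5, |1|=1, |-1|=1, |5|=5, |-8|=8, |-8|=8, |5|=5 -> [5, 1, 1, 5, 8, 8, 5]
Stage 4 (DIFF): s[0]=5, 1-5=-4, 1-1=0, 5-1=4, 8-5=3, 8-8=0, 5-8=-3 -> [5, -4, 0, 4, 3, 0, -3]
Stage 5 (ABS): |5|=5, |-4|=4, |0|=0, |4|=4, |3|=3, |0|=0, |-3|=3 -> [5, 4, 0, 4, 3, 0, 3]
Stage 6 (DELAY): [0, 5, 4, 0, 4, 3, 0] = [0, 5, 4, 0, 4, 3, 0] -> [0, 5, 4, 0, 4, 3, 0]
Output sum: 16

Answer: 16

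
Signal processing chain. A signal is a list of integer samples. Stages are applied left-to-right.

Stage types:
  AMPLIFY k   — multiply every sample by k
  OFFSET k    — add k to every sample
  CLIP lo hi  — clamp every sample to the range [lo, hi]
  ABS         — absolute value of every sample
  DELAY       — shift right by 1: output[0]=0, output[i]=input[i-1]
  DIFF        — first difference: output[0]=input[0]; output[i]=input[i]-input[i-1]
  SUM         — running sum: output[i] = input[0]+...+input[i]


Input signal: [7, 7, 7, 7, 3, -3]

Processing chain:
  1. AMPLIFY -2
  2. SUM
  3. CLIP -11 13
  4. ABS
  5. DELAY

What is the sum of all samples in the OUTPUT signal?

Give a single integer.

Input: [7, 7, 7, 7, 3, -3]
Stage 1 (AMPLIFY -2): 7*-2=-14, 7*-2=-14, 7*-2=-14, 7*-2=-14, 3*-2=-6, -3*-2=6 -> [-14, -14, -14, -14, -6, 6]
Stage 2 (SUM): sum[0..0]=-14, sum[0..1]=-28, sum[0..2]=-42, sum[0..3]=-56, sum[0..4]=-62, sum[0..5]=-56 -> [-14, -28, -42, -56, -62, -56]
Stage 3 (CLIP -11 13): clip(-14,-11,13)=-11, clip(-28,-11,13)=-11, clip(-42,-11,13)=-11, clip(-56,-11,13)=-11, clip(-62,-11,13)=-11, clip(-56,-11,13)=-11 -> [-11, -11, -11, -11, -11, -11]
Stage 4 (ABS): |-11|=11, |-11|=11, |-11|=11, |-11|=11, |-11|=11, |-11|=11 -> [11, 11, 11, 11, 11, 11]
Stage 5 (DELAY): [0, 11, 11, 11, 11, 11] = [0, 11, 11, 11, 11, 11] -> [0, 11, 11, 11, 11, 11]
Output sum: 55

Answer: 55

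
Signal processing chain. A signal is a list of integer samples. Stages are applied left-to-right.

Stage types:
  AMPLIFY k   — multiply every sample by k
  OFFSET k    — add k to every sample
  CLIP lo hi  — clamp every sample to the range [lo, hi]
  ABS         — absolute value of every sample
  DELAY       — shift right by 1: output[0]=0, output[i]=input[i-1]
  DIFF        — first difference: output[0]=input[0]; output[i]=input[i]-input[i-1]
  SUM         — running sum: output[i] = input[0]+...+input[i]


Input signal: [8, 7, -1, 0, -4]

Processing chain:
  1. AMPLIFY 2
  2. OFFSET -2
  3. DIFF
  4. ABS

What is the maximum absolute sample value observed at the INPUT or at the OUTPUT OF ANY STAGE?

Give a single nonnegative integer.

Input: [8, 7, -1, 0, -4] (max |s|=8)
Stage 1 (AMPLIFY 2): 8*2=16, 7*2=14, -1*2=-2, 0*2=0, -4*2=-8 -> [16, 14, -2, 0, -8] (max |s|=16)
Stage 2 (OFFSET -2): 16+-2=14, 14+-2=12, -2+-2=-4, 0+-2=-2, -8+-2=-10 -> [14, 12, -4, -2, -10] (max |s|=14)
Stage 3 (DIFF): s[0]=14, 12-14=-2, -4-12=-16, -2--4=2, -10--2=-8 -> [14, -2, -16, 2, -8] (max |s|=16)
Stage 4 (ABS): |14|=14, |-2|=2, |-16|=16, |2|=2, |-8|=8 -> [14, 2, 16, 2, 8] (max |s|=16)
Overall max amplitude: 16

Answer: 16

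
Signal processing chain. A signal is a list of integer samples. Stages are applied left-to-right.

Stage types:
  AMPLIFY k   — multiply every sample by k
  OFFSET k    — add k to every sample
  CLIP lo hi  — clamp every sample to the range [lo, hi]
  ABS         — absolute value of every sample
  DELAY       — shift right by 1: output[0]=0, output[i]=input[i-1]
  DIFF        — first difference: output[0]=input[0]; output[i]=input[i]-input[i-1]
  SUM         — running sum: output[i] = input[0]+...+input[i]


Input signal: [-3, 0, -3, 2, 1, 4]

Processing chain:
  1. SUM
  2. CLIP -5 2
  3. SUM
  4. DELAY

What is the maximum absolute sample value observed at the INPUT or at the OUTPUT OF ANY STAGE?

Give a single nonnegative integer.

Answer: 18

Derivation:
Input: [-3, 0, -3, 2, 1, 4] (max |s|=4)
Stage 1 (SUM): sum[0..0]=-3, sum[0..1]=-3, sum[0..2]=-6, sum[0..3]=-4, sum[0..4]=-3, sum[0..5]=1 -> [-3, -3, -6, -4, -3, 1] (max |s|=6)
Stage 2 (CLIP -5 2): clip(-3,-5,2)=-3, clip(-3,-5,2)=-3, clip(-6,-5,2)=-5, clip(-4,-5,2)=-4, clip(-3,-5,2)=-3, clip(1,-5,2)=1 -> [-3, -3, -5, -4, -3, 1] (max |s|=5)
Stage 3 (SUM): sum[0..0]=-3, sum[0..1]=-6, sum[0..2]=-11, sum[0..3]=-15, sum[0..4]=-18, sum[0..5]=-17 -> [-3, -6, -11, -15, -18, -17] (max |s|=18)
Stage 4 (DELAY): [0, -3, -6, -11, -15, -18] = [0, -3, -6, -11, -15, -18] -> [0, -3, -6, -11, -15, -18] (max |s|=18)
Overall max amplitude: 18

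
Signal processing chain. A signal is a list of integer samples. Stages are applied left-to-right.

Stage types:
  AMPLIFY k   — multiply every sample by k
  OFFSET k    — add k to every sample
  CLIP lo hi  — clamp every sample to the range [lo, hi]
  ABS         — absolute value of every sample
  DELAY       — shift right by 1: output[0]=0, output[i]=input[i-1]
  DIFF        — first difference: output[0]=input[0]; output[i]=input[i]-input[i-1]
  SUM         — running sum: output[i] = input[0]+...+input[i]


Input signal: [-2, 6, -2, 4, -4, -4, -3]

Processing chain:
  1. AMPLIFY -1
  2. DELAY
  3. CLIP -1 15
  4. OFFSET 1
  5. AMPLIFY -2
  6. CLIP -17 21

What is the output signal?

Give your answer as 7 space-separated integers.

Answer: -2 -6 0 -6 0 -10 -10

Derivation:
Input: [-2, 6, -2, 4, -4, -4, -3]
Stage 1 (AMPLIFY -1): -2*-1=2, 6*-1=-6, -2*-1=2, 4*-1=-4, -4*-1=4, -4*-1=4, -3*-1=3 -> [2, -6, 2, -4, 4, 4, 3]
Stage 2 (DELAY): [0, 2, -6, 2, -4, 4, 4] = [0, 2, -6, 2, -4, 4, 4] -> [0, 2, -6, 2, -4, 4, 4]
Stage 3 (CLIP -1 15): clip(0,-1,15)=0, clip(2,-1,15)=2, clip(-6,-1,15)=-1, clip(2,-1,15)=2, clip(-4,-1,15)=-1, clip(4,-1,15)=4, clip(4,-1,15)=4 -> [0, 2, -1, 2, -1, 4, 4]
Stage 4 (OFFSET 1): 0+1=1, 2+1=3, -1+1=0, 2+1=3, -1+1=0, 4+1=5, 4+1=5 -> [1, 3, 0, 3, 0, 5, 5]
Stage 5 (AMPLIFY -2): 1*-2=-2, 3*-2=-6, 0*-2=0, 3*-2=-6, 0*-2=0, 5*-2=-10, 5*-2=-10 -> [-2, -6, 0, -6, 0, -10, -10]
Stage 6 (CLIP -17 21): clip(-2,-17,21)=-2, clip(-6,-17,21)=-6, clip(0,-17,21)=0, clip(-6,-17,21)=-6, clip(0,-17,21)=0, clip(-10,-17,21)=-10, clip(-10,-17,21)=-10 -> [-2, -6, 0, -6, 0, -10, -10]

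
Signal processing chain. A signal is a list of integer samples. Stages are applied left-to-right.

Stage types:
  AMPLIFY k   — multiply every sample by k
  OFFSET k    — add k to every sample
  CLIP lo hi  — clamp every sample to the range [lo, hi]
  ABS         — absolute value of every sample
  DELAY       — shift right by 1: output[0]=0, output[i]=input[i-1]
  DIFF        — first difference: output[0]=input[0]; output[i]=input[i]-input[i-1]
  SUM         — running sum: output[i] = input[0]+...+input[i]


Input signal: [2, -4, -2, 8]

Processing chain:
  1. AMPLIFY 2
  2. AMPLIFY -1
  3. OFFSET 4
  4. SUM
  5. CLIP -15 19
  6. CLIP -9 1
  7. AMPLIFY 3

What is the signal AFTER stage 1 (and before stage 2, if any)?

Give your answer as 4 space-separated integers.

Input: [2, -4, -2, 8]
Stage 1 (AMPLIFY 2): 2*2=4, -4*2=-8, -2*2=-4, 8*2=16 -> [4, -8, -4, 16]

Answer: 4 -8 -4 16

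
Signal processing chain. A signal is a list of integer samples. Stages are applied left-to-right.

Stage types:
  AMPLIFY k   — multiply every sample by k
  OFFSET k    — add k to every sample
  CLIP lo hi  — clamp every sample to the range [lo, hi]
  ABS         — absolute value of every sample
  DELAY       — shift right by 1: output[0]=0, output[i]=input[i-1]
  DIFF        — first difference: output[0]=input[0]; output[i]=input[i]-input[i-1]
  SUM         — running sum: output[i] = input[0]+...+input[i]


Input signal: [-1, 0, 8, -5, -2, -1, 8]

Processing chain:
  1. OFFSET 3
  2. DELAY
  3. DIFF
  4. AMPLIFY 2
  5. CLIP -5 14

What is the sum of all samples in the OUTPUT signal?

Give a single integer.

Input: [-1, 0, 8, -5, -2, -1, 8]
Stage 1 (OFFSET 3): -1+3=2, 0+3=3, 8+3=11, -5+3=-2, -2+3=1, -1+3=2, 8+3=11 -> [2, 3, 11, -2, 1, 2, 11]
Stage 2 (DELAY): [0, 2, 3, 11, -2, 1, 2] = [0, 2, 3, 11, -2, 1, 2] -> [0, 2, 3, 11, -2, 1, 2]
Stage 3 (DIFF): s[0]=0, 2-0=2, 3-2=1, 11-3=8, -2-11=-13, 1--2=3, 2-1=1 -> [0, 2, 1, 8, -13, 3, 1]
Stage 4 (AMPLIFY 2): 0*2=0, 2*2=4, 1*2=2, 8*2=16, -13*2=-26, 3*2=6, 1*2=2 -> [0, 4, 2, 16, -26, 6, 2]
Stage 5 (CLIP -5 14): clip(0,-5,14)=0, clip(4,-5,14)=4, clip(2,-5,14)=2, clip(16,-5,14)=14, clip(-26,-5,14)=-5, clip(6,-5,14)=6, clip(2,-5,14)=2 -> [0, 4, 2, 14, -5, 6, 2]
Output sum: 23

Answer: 23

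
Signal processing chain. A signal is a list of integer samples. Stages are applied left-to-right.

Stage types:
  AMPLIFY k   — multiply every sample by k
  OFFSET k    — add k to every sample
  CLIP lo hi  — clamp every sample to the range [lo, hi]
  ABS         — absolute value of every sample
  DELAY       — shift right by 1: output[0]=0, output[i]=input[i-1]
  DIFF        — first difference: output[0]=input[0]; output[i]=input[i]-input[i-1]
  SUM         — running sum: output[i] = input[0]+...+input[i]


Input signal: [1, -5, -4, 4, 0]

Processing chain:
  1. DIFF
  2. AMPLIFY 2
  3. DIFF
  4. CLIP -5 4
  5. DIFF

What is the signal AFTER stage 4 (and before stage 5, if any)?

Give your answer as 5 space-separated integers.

Input: [1, -5, -4, 4, 0]
Stage 1 (DIFF): s[0]=1, -5-1=-6, -4--5=1, 4--4=8, 0-4=-4 -> [1, -6, 1, 8, -4]
Stage 2 (AMPLIFY 2): 1*2=2, -6*2=-12, 1*2=2, 8*2=16, -4*2=-8 -> [2, -12, 2, 16, -8]
Stage 3 (DIFF): s[0]=2, -12-2=-14, 2--12=14, 16-2=14, -8-16=-24 -> [2, -14, 14, 14, -24]
Stage 4 (CLIP -5 4): clip(2,-5,4)=2, clip(-14,-5,4)=-5, clip(14,-5,4)=4, clip(14,-5,4)=4, clip(-24,-5,4)=-5 -> [2, -5, 4, 4, -5]

Answer: 2 -5 4 4 -5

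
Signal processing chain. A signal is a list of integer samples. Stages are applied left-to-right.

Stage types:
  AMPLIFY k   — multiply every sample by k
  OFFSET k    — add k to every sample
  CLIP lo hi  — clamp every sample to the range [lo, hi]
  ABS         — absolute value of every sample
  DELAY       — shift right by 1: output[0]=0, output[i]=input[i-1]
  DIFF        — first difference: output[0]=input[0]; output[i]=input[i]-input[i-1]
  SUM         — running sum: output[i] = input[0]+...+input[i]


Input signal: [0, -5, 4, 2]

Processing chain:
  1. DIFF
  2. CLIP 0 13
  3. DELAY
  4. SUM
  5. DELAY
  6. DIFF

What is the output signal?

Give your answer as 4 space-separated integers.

Input: [0, -5, 4, 2]
Stage 1 (DIFF): s[0]=0, -5-0=-5, 4--5=9, 2-4=-2 -> [0, -5, 9, -2]
Stage 2 (CLIP 0 13): clip(0,0,13)=0, clip(-5,0,13)=0, clip(9,0,13)=9, clip(-2,0,13)=0 -> [0, 0, 9, 0]
Stage 3 (DELAY): [0, 0, 0, 9] = [0, 0, 0, 9] -> [0, 0, 0, 9]
Stage 4 (SUM): sum[0..0]=0, sum[0..1]=0, sum[0..2]=0, sum[0..3]=9 -> [0, 0, 0, 9]
Stage 5 (DELAY): [0, 0, 0, 0] = [0, 0, 0, 0] -> [0, 0, 0, 0]
Stage 6 (DIFF): s[0]=0, 0-0=0, 0-0=0, 0-0=0 -> [0, 0, 0, 0]

Answer: 0 0 0 0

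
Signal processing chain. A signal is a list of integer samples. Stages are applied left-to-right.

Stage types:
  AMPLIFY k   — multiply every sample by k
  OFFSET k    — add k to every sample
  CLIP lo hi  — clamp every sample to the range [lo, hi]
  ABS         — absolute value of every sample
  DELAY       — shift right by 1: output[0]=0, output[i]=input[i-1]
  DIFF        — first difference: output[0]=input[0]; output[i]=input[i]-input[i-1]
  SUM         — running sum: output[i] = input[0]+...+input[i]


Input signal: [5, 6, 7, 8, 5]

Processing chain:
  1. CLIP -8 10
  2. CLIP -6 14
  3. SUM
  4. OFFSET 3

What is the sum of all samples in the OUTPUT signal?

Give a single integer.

Answer: 106

Derivation:
Input: [5, 6, 7, 8, 5]
Stage 1 (CLIP -8 10): clip(5,-8,10)=5, clip(6,-8,10)=6, clip(7,-8,10)=7, clip(8,-8,10)=8, clip(5,-8,10)=5 -> [5, 6, 7, 8, 5]
Stage 2 (CLIP -6 14): clip(5,-6,14)=5, clip(6,-6,14)=6, clip(7,-6,14)=7, clip(8,-6,14)=8, clip(5,-6,14)=5 -> [5, 6, 7, 8, 5]
Stage 3 (SUM): sum[0..0]=5, sum[0..1]=11, sum[0..2]=18, sum[0..3]=26, sum[0..4]=31 -> [5, 11, 18, 26, 31]
Stage 4 (OFFSET 3): 5+3=8, 11+3=14, 18+3=21, 26+3=29, 31+3=34 -> [8, 14, 21, 29, 34]
Output sum: 106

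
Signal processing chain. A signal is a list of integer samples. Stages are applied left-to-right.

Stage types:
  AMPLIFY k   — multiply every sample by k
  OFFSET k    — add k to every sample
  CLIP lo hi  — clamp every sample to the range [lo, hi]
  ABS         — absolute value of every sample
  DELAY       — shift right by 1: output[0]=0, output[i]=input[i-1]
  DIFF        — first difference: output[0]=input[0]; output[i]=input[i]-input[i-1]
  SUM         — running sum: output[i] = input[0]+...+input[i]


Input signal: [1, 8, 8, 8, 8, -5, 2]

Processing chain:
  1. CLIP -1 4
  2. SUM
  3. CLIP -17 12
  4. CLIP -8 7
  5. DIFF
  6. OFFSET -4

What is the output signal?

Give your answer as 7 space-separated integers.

Input: [1, 8, 8, 8, 8, -5, 2]
Stage 1 (CLIP -1 4): clip(1,-1,4)=1, clip(8,-1,4)=4, clip(8,-1,4)=4, clip(8,-1,4)=4, clip(8,-1,4)=4, clip(-5,-1,4)=-1, clip(2,-1,4)=2 -> [1, 4, 4, 4, 4, -1, 2]
Stage 2 (SUM): sum[0..0]=1, sum[0..1]=5, sum[0..2]=9, sum[0..3]=13, sum[0..4]=17, sum[0..5]=16, sum[0..6]=18 -> [1, 5, 9, 13, 17, 16, 18]
Stage 3 (CLIP -17 12): clip(1,-17,12)=1, clip(5,-17,12)=5, clip(9,-17,12)=9, clip(13,-17,12)=12, clip(17,-17,12)=12, clip(16,-17,12)=12, clip(18,-17,12)=12 -> [1, 5, 9, 12, 12, 12, 12]
Stage 4 (CLIP -8 7): clip(1,-8,7)=1, clip(5,-8,7)=5, clip(9,-8,7)=7, clip(12,-8,7)=7, clip(12,-8,7)=7, clip(12,-8,7)=7, clip(12,-8,7)=7 -> [1, 5, 7, 7, 7, 7, 7]
Stage 5 (DIFF): s[0]=1, 5-1=4, 7-5=2, 7-7=0, 7-7=0, 7-7=0, 7-7=0 -> [1, 4, 2, 0, 0, 0, 0]
Stage 6 (OFFSET -4): 1+-4=-3, 4+-4=0, 2+-4=-2, 0+-4=-4, 0+-4=-4, 0+-4=-4, 0+-4=-4 -> [-3, 0, -2, -4, -4, -4, -4]

Answer: -3 0 -2 -4 -4 -4 -4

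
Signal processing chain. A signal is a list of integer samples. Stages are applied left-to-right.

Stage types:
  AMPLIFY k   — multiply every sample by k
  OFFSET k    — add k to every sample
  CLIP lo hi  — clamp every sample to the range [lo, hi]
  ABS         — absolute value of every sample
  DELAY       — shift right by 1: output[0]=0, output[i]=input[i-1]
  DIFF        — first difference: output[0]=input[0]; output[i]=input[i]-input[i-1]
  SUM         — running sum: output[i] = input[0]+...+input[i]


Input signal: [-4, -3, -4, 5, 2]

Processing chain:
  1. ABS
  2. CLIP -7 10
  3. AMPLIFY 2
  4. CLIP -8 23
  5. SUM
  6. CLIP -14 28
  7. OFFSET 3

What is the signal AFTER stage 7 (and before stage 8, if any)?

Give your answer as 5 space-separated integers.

Input: [-4, -3, -4, 5, 2]
Stage 1 (ABS): |-4|=4, |-3|=3, |-4|=4, |5|=5, |2|=2 -> [4, 3, 4, 5, 2]
Stage 2 (CLIP -7 10): clip(4,-7,10)=4, clip(3,-7,10)=3, clip(4,-7,10)=4, clip(5,-7,10)=5, clip(2,-7,10)=2 -> [4, 3, 4, 5, 2]
Stage 3 (AMPLIFY 2): 4*2=8, 3*2=6, 4*2=8, 5*2=10, 2*2=4 -> [8, 6, 8, 10, 4]
Stage 4 (CLIP -8 23): clip(8,-8,23)=8, clip(6,-8,23)=6, clip(8,-8,23)=8, clip(10,-8,23)=10, clip(4,-8,23)=4 -> [8, 6, 8, 10, 4]
Stage 5 (SUM): sum[0..0]=8, sum[0..1]=14, sum[0..2]=22, sum[0..3]=32, sum[0..4]=36 -> [8, 14, 22, 32, 36]
Stage 6 (CLIP -14 28): clip(8,-14,28)=8, clip(14,-14,28)=14, clip(22,-14,28)=22, clip(32,-14,28)=28, clip(36,-14,28)=28 -> [8, 14, 22, 28, 28]
Stage 7 (OFFSET 3): 8+3=11, 14+3=17, 22+3=25, 28+3=31, 28+3=31 -> [11, 17, 25, 31, 31]

Answer: 11 17 25 31 31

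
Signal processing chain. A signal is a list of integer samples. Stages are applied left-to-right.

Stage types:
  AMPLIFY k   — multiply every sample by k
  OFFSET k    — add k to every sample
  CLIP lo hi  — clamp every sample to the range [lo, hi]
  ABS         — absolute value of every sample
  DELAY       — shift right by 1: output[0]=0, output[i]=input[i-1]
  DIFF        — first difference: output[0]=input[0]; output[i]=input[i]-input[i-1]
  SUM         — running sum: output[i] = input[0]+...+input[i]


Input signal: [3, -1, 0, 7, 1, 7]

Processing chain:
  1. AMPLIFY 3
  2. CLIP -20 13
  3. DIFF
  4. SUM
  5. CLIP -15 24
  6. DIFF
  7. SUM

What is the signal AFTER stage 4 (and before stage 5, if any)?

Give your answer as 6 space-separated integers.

Answer: 9 -3 0 13 3 13

Derivation:
Input: [3, -1, 0, 7, 1, 7]
Stage 1 (AMPLIFY 3): 3*3=9, -1*3=-3, 0*3=0, 7*3=21, 1*3=3, 7*3=21 -> [9, -3, 0, 21, 3, 21]
Stage 2 (CLIP -20 13): clip(9,-20,13)=9, clip(-3,-20,13)=-3, clip(0,-20,13)=0, clip(21,-20,13)=13, clip(3,-20,13)=3, clip(21,-20,13)=13 -> [9, -3, 0, 13, 3, 13]
Stage 3 (DIFF): s[0]=9, -3-9=-12, 0--3=3, 13-0=13, 3-13=-10, 13-3=10 -> [9, -12, 3, 13, -10, 10]
Stage 4 (SUM): sum[0..0]=9, sum[0..1]=-3, sum[0..2]=0, sum[0..3]=13, sum[0..4]=3, sum[0..5]=13 -> [9, -3, 0, 13, 3, 13]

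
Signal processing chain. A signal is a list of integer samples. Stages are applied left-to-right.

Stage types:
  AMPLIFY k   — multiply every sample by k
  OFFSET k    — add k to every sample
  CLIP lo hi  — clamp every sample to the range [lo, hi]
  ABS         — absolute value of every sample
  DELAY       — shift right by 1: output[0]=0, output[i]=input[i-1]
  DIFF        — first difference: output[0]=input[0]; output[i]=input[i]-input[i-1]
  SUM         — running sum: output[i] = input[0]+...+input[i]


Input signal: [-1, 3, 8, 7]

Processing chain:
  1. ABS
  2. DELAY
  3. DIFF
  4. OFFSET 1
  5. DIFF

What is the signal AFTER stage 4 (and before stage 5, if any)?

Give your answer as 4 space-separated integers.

Answer: 1 2 3 6

Derivation:
Input: [-1, 3, 8, 7]
Stage 1 (ABS): |-1|=1, |3|=3, |8|=8, |7|=7 -> [1, 3, 8, 7]
Stage 2 (DELAY): [0, 1, 3, 8] = [0, 1, 3, 8] -> [0, 1, 3, 8]
Stage 3 (DIFF): s[0]=0, 1-0=1, 3-1=2, 8-3=5 -> [0, 1, 2, 5]
Stage 4 (OFFSET 1): 0+1=1, 1+1=2, 2+1=3, 5+1=6 -> [1, 2, 3, 6]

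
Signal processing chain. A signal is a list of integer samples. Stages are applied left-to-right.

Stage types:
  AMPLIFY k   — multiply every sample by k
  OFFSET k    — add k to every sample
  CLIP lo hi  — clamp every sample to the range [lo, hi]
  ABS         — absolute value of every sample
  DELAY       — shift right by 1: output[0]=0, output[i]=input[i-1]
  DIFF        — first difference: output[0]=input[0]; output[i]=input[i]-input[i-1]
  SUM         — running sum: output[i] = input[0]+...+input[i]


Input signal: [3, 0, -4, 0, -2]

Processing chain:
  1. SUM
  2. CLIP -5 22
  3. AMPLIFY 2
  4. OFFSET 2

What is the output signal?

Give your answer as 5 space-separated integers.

Input: [3, 0, -4, 0, -2]
Stage 1 (SUM): sum[0..0]=3, sum[0..1]=3, sum[0..2]=-1, sum[0..3]=-1, sum[0..4]=-3 -> [3, 3, -1, -1, -3]
Stage 2 (CLIP -5 22): clip(3,-5,22)=3, clip(3,-5,22)=3, clip(-1,-5,22)=-1, clip(-1,-5,22)=-1, clip(-3,-5,22)=-3 -> [3, 3, -1, -1, -3]
Stage 3 (AMPLIFY 2): 3*2=6, 3*2=6, -1*2=-2, -1*2=-2, -3*2=-6 -> [6, 6, -2, -2, -6]
Stage 4 (OFFSET 2): 6+2=8, 6+2=8, -2+2=0, -2+2=0, -6+2=-4 -> [8, 8, 0, 0, -4]

Answer: 8 8 0 0 -4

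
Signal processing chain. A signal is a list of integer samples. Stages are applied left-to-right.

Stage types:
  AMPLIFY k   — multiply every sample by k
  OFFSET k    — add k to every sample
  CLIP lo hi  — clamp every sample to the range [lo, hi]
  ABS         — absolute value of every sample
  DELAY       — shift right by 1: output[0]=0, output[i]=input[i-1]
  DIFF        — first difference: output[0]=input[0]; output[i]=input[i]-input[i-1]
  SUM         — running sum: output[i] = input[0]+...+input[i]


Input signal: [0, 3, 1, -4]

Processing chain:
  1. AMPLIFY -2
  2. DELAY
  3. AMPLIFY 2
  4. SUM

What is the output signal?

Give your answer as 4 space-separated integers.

Input: [0, 3, 1, -4]
Stage 1 (AMPLIFY -2): 0*-2=0, 3*-2=-6, 1*-2=-2, -4*-2=8 -> [0, -6, -2, 8]
Stage 2 (DELAY): [0, 0, -6, -2] = [0, 0, -6, -2] -> [0, 0, -6, -2]
Stage 3 (AMPLIFY 2): 0*2=0, 0*2=0, -6*2=-12, -2*2=-4 -> [0, 0, -12, -4]
Stage 4 (SUM): sum[0..0]=0, sum[0..1]=0, sum[0..2]=-12, sum[0..3]=-16 -> [0, 0, -12, -16]

Answer: 0 0 -12 -16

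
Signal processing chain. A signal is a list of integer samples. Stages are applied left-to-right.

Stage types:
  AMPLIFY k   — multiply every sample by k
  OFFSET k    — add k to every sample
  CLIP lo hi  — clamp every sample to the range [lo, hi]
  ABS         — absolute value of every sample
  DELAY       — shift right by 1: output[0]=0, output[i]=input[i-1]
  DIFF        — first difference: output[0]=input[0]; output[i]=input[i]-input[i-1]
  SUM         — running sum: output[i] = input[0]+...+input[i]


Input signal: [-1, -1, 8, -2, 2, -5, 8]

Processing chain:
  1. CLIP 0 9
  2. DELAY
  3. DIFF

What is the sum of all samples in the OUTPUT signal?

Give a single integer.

Answer: 0

Derivation:
Input: [-1, -1, 8, -2, 2, -5, 8]
Stage 1 (CLIP 0 9): clip(-1,0,9)=0, clip(-1,0,9)=0, clip(8,0,9)=8, clip(-2,0,9)=0, clip(2,0,9)=2, clip(-5,0,9)=0, clip(8,0,9)=8 -> [0, 0, 8, 0, 2, 0, 8]
Stage 2 (DELAY): [0, 0, 0, 8, 0, 2, 0] = [0, 0, 0, 8, 0, 2, 0] -> [0, 0, 0, 8, 0, 2, 0]
Stage 3 (DIFF): s[0]=0, 0-0=0, 0-0=0, 8-0=8, 0-8=-8, 2-0=2, 0-2=-2 -> [0, 0, 0, 8, -8, 2, -2]
Output sum: 0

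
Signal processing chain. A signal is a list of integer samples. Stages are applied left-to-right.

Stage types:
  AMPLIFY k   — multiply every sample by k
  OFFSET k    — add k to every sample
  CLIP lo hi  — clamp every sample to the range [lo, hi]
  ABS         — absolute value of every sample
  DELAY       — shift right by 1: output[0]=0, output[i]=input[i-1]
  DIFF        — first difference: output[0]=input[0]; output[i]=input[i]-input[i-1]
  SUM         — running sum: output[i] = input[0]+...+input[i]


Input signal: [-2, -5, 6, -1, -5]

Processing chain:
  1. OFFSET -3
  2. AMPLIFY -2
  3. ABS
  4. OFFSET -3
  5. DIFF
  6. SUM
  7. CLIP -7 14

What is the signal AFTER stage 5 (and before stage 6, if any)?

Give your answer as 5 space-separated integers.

Input: [-2, -5, 6, -1, -5]
Stage 1 (OFFSET -3): -2+-3=-5, -5+-3=-8, 6+-3=3, -1+-3=-4, -5+-3=-8 -> [-5, -8, 3, -4, -8]
Stage 2 (AMPLIFY -2): -5*-2=10, -8*-2=16, 3*-2=-6, -4*-2=8, -8*-2=16 -> [10, 16, -6, 8, 16]
Stage 3 (ABS): |10|=10, |16|=16, |-6|=6, |8|=8, |16|=16 -> [10, 16, 6, 8, 16]
Stage 4 (OFFSET -3): 10+-3=7, 16+-3=13, 6+-3=3, 8+-3=5, 16+-3=13 -> [7, 13, 3, 5, 13]
Stage 5 (DIFF): s[0]=7, 13-7=6, 3-13=-10, 5-3=2, 13-5=8 -> [7, 6, -10, 2, 8]

Answer: 7 6 -10 2 8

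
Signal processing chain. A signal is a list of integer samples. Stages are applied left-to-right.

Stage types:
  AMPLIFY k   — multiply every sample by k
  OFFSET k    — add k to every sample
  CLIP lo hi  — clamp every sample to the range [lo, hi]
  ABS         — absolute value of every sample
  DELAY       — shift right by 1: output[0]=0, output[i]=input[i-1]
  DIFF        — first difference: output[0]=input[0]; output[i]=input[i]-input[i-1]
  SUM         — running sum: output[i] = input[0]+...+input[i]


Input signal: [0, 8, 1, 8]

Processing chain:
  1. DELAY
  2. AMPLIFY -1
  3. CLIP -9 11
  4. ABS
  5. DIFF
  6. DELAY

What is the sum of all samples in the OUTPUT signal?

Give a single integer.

Input: [0, 8, 1, 8]
Stage 1 (DELAY): [0, 0, 8, 1] = [0, 0, 8, 1] -> [0, 0, 8, 1]
Stage 2 (AMPLIFY -1): 0*-1=0, 0*-1=0, 8*-1=-8, 1*-1=-1 -> [0, 0, -8, -1]
Stage 3 (CLIP -9 11): clip(0,-9,11)=0, clip(0,-9,11)=0, clip(-8,-9,11)=-8, clip(-1,-9,11)=-1 -> [0, 0, -8, -1]
Stage 4 (ABS): |0|=0, |0|=0, |-8|=8, |-1|=1 -> [0, 0, 8, 1]
Stage 5 (DIFF): s[0]=0, 0-0=0, 8-0=8, 1-8=-7 -> [0, 0, 8, -7]
Stage 6 (DELAY): [0, 0, 0, 8] = [0, 0, 0, 8] -> [0, 0, 0, 8]
Output sum: 8

Answer: 8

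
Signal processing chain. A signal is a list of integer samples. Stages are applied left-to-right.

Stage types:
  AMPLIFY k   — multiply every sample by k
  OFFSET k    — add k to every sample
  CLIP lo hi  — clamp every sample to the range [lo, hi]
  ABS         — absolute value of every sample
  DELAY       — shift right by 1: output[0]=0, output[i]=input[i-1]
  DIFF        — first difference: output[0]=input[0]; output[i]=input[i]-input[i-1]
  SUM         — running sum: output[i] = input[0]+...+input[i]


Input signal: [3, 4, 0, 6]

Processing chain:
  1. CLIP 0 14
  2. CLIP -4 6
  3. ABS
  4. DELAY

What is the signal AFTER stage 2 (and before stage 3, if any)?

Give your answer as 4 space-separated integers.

Input: [3, 4, 0, 6]
Stage 1 (CLIP 0 14): clip(3,0,14)=3, clip(4,0,14)=4, clip(0,0,14)=0, clip(6,0,14)=6 -> [3, 4, 0, 6]
Stage 2 (CLIP -4 6): clip(3,-4,6)=3, clip(4,-4,6)=4, clip(0,-4,6)=0, clip(6,-4,6)=6 -> [3, 4, 0, 6]

Answer: 3 4 0 6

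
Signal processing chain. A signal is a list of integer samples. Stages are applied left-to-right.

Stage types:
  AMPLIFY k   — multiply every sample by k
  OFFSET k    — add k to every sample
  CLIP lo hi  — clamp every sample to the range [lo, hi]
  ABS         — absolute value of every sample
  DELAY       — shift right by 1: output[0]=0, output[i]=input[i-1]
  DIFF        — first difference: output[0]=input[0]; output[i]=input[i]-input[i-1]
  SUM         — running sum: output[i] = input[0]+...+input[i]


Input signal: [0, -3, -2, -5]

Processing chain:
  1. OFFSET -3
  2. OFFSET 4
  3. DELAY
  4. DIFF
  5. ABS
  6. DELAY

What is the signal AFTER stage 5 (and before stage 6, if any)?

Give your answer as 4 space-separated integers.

Answer: 0 1 3 1

Derivation:
Input: [0, -3, -2, -5]
Stage 1 (OFFSET -3): 0+-3=-3, -3+-3=-6, -2+-3=-5, -5+-3=-8 -> [-3, -6, -5, -8]
Stage 2 (OFFSET 4): -3+4=1, -6+4=-2, -5+4=-1, -8+4=-4 -> [1, -2, -1, -4]
Stage 3 (DELAY): [0, 1, -2, -1] = [0, 1, -2, -1] -> [0, 1, -2, -1]
Stage 4 (DIFF): s[0]=0, 1-0=1, -2-1=-3, -1--2=1 -> [0, 1, -3, 1]
Stage 5 (ABS): |0|=0, |1|=1, |-3|=3, |1|=1 -> [0, 1, 3, 1]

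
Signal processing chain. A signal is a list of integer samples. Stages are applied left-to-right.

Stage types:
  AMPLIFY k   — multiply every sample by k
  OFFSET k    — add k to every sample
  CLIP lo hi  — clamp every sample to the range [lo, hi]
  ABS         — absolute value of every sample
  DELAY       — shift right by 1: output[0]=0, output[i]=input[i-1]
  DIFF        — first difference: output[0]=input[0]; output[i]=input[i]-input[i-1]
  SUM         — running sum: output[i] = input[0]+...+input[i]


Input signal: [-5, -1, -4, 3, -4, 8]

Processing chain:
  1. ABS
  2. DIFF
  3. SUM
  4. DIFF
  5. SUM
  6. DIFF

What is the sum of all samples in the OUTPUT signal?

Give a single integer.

Input: [-5, -1, -4, 3, -4, 8]
Stage 1 (ABS): |-5|=5, |-1|=1, |-4|=4, |3|=3, |-4|=4, |8|=8 -> [5, 1, 4, 3, 4, 8]
Stage 2 (DIFF): s[0]=5, 1-5=-4, 4-1=3, 3-4=-1, 4-3=1, 8-4=4 -> [5, -4, 3, -1, 1, 4]
Stage 3 (SUM): sum[0..0]=5, sum[0..1]=1, sum[0..2]=4, sum[0..3]=3, sum[0..4]=4, sum[0..5]=8 -> [5, 1, 4, 3, 4, 8]
Stage 4 (DIFF): s[0]=5, 1-5=-4, 4-1=3, 3-4=-1, 4-3=1, 8-4=4 -> [5, -4, 3, -1, 1, 4]
Stage 5 (SUM): sum[0..0]=5, sum[0..1]=1, sum[0..2]=4, sum[0..3]=3, sum[0..4]=4, sum[0..5]=8 -> [5, 1, 4, 3, 4, 8]
Stage 6 (DIFF): s[0]=5, 1-5=-4, 4-1=3, 3-4=-1, 4-3=1, 8-4=4 -> [5, -4, 3, -1, 1, 4]
Output sum: 8

Answer: 8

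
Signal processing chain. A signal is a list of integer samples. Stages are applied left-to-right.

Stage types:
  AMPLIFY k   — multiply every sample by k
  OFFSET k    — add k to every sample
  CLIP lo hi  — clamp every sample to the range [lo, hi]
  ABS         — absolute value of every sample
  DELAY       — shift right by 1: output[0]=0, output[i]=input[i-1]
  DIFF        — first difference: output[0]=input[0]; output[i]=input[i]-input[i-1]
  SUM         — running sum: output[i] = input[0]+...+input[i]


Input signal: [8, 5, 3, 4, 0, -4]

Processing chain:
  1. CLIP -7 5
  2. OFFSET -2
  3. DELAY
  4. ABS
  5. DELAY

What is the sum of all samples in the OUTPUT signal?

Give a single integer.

Input: [8, 5, 3, 4, 0, -4]
Stage 1 (CLIP -7 5): clip(8,-7,5)=5, clip(5,-7,5)=5, clip(3,-7,5)=3, clip(4,-7,5)=4, clip(0,-7,5)=0, clip(-4,-7,5)=-4 -> [5, 5, 3, 4, 0, -4]
Stage 2 (OFFSET -2): 5+-2=3, 5+-2=3, 3+-2=1, 4+-2=2, 0+-2=-2, -4+-2=-6 -> [3, 3, 1, 2, -2, -6]
Stage 3 (DELAY): [0, 3, 3, 1, 2, -2] = [0, 3, 3, 1, 2, -2] -> [0, 3, 3, 1, 2, -2]
Stage 4 (ABS): |0|=0, |3|=3, |3|=3, |1|=1, |2|=2, |-2|=2 -> [0, 3, 3, 1, 2, 2]
Stage 5 (DELAY): [0, 0, 3, 3, 1, 2] = [0, 0, 3, 3, 1, 2] -> [0, 0, 3, 3, 1, 2]
Output sum: 9

Answer: 9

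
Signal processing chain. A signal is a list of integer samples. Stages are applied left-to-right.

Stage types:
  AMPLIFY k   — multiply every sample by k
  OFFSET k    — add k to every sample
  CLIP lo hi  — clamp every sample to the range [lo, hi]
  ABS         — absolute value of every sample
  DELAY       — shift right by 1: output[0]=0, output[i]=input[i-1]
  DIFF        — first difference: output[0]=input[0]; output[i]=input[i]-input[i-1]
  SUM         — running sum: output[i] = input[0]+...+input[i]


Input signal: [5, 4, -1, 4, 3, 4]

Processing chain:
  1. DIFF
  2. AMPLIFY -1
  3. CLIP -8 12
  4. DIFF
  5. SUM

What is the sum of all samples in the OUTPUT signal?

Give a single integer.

Input: [5, 4, -1, 4, 3, 4]
Stage 1 (DIFF): s[0]=5, 4-5=-1, -1-4=-5, 4--1=5, 3-4=-1, 4-3=1 -> [5, -1, -5, 5, -1, 1]
Stage 2 (AMPLIFY -1): 5*-1=-5, -1*-1=1, -5*-1=5, 5*-1=-5, -1*-1=1, 1*-1=-1 -> [-5, 1, 5, -5, 1, -1]
Stage 3 (CLIP -8 12): clip(-5,-8,12)=-5, clip(1,-8,12)=1, clip(5,-8,12)=5, clip(-5,-8,12)=-5, clip(1,-8,12)=1, clip(-1,-8,12)=-1 -> [-5, 1, 5, -5, 1, -1]
Stage 4 (DIFF): s[0]=-5, 1--5=6, 5-1=4, -5-5=-10, 1--5=6, -1-1=-2 -> [-5, 6, 4, -10, 6, -2]
Stage 5 (SUM): sum[0..0]=-5, sum[0..1]=1, sum[0..2]=5, sum[0..3]=-5, sum[0..4]=1, sum[0..5]=-1 -> [-5, 1, 5, -5, 1, -1]
Output sum: -4

Answer: -4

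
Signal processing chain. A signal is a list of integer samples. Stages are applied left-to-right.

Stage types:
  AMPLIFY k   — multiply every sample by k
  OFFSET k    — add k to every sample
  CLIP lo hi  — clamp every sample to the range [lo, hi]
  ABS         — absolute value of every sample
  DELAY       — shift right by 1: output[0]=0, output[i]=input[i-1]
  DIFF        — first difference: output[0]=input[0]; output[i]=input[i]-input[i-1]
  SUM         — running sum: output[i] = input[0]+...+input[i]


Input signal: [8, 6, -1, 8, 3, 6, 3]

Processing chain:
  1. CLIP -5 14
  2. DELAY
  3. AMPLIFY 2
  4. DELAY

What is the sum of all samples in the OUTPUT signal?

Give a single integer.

Answer: 48

Derivation:
Input: [8, 6, -1, 8, 3, 6, 3]
Stage 1 (CLIP -5 14): clip(8,-5,14)=8, clip(6,-5,14)=6, clip(-1,-5,14)=-1, clip(8,-5,14)=8, clip(3,-5,14)=3, clip(6,-5,14)=6, clip(3,-5,14)=3 -> [8, 6, -1, 8, 3, 6, 3]
Stage 2 (DELAY): [0, 8, 6, -1, 8, 3, 6] = [0, 8, 6, -1, 8, 3, 6] -> [0, 8, 6, -1, 8, 3, 6]
Stage 3 (AMPLIFY 2): 0*2=0, 8*2=16, 6*2=12, -1*2=-2, 8*2=16, 3*2=6, 6*2=12 -> [0, 16, 12, -2, 16, 6, 12]
Stage 4 (DELAY): [0, 0, 16, 12, -2, 16, 6] = [0, 0, 16, 12, -2, 16, 6] -> [0, 0, 16, 12, -2, 16, 6]
Output sum: 48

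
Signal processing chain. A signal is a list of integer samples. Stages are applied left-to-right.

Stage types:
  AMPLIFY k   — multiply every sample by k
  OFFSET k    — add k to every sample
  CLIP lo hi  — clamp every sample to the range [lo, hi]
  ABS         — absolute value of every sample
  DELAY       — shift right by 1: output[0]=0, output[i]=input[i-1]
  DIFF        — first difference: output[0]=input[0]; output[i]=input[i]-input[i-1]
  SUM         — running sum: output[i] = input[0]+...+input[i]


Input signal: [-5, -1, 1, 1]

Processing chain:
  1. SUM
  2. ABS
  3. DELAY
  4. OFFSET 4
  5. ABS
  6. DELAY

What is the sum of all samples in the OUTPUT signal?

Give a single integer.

Answer: 23

Derivation:
Input: [-5, -1, 1, 1]
Stage 1 (SUM): sum[0..0]=-5, sum[0..1]=-6, sum[0..2]=-5, sum[0..3]=-4 -> [-5, -6, -5, -4]
Stage 2 (ABS): |-5|=5, |-6|=6, |-5|=5, |-4|=4 -> [5, 6, 5, 4]
Stage 3 (DELAY): [0, 5, 6, 5] = [0, 5, 6, 5] -> [0, 5, 6, 5]
Stage 4 (OFFSET 4): 0+4=4, 5+4=9, 6+4=10, 5+4=9 -> [4, 9, 10, 9]
Stage 5 (ABS): |4|=4, |9|=9, |10|=10, |9|=9 -> [4, 9, 10, 9]
Stage 6 (DELAY): [0, 4, 9, 10] = [0, 4, 9, 10] -> [0, 4, 9, 10]
Output sum: 23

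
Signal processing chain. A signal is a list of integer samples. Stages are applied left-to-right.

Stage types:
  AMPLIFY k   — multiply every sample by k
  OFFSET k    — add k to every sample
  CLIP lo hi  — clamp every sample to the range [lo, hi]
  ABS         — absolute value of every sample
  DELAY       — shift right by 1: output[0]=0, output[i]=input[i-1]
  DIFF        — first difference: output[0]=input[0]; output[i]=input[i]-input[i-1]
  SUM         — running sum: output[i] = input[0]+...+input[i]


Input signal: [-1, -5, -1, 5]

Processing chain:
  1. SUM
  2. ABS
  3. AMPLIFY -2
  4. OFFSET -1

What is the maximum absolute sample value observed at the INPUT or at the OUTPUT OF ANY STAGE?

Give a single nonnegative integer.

Input: [-1, -5, -1, 5] (max |s|=5)
Stage 1 (SUM): sum[0..0]=-1, sum[0..1]=-6, sum[0..2]=-7, sum[0..3]=-2 -> [-1, -6, -7, -2] (max |s|=7)
Stage 2 (ABS): |-1|=1, |-6|=6, |-7|=7, |-2|=2 -> [1, 6, 7, 2] (max |s|=7)
Stage 3 (AMPLIFY -2): 1*-2=-2, 6*-2=-12, 7*-2=-14, 2*-2=-4 -> [-2, -12, -14, -4] (max |s|=14)
Stage 4 (OFFSET -1): -2+-1=-3, -12+-1=-13, -14+-1=-15, -4+-1=-5 -> [-3, -13, -15, -5] (max |s|=15)
Overall max amplitude: 15

Answer: 15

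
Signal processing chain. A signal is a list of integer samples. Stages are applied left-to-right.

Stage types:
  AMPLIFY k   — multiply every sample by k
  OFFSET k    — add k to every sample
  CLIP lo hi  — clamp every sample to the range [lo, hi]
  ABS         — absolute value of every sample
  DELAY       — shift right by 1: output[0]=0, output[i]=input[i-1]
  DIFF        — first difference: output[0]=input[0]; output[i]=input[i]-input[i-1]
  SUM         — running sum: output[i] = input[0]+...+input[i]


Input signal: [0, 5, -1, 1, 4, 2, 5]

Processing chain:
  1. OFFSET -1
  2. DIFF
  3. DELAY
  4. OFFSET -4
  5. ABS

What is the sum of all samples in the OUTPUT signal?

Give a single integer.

Input: [0, 5, -1, 1, 4, 2, 5]
Stage 1 (OFFSET -1): 0+-1=-1, 5+-1=4, -1+-1=-2, 1+-1=0, 4+-1=3, 2+-1=1, 5+-1=4 -> [-1, 4, -2, 0, 3, 1, 4]
Stage 2 (DIFF): s[0]=-1, 4--1=5, -2-4=-6, 0--2=2, 3-0=3, 1-3=-2, 4-1=3 -> [-1, 5, -6, 2, 3, -2, 3]
Stage 3 (DELAY): [0, -1, 5, -6, 2, 3, -2] = [0, -1, 5, -6, 2, 3, -2] -> [0, -1, 5, -6, 2, 3, -2]
Stage 4 (OFFSET -4): 0+-4=-4, -1+-4=-5, 5+-4=1, -6+-4=-10, 2+-4=-2, 3+-4=-1, -2+-4=-6 -> [-4, -5, 1, -10, -2, -1, -6]
Stage 5 (ABS): |-4|=4, |-5|=5, |1|=1, |-10|=10, |-2|=2, |-1|=1, |-6|=6 -> [4, 5, 1, 10, 2, 1, 6]
Output sum: 29

Answer: 29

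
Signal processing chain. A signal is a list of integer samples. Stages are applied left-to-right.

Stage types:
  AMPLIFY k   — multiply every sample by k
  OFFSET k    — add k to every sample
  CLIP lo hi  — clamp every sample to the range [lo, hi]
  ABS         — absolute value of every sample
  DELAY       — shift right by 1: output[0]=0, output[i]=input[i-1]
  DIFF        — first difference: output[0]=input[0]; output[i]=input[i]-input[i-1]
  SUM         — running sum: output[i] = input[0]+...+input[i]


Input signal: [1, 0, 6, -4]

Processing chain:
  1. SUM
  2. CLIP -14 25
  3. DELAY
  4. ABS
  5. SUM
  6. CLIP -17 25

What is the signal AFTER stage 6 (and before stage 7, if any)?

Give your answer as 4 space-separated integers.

Answer: 0 1 2 9

Derivation:
Input: [1, 0, 6, -4]
Stage 1 (SUM): sum[0..0]=1, sum[0..1]=1, sum[0..2]=7, sum[0..3]=3 -> [1, 1, 7, 3]
Stage 2 (CLIP -14 25): clip(1,-14,25)=1, clip(1,-14,25)=1, clip(7,-14,25)=7, clip(3,-14,25)=3 -> [1, 1, 7, 3]
Stage 3 (DELAY): [0, 1, 1, 7] = [0, 1, 1, 7] -> [0, 1, 1, 7]
Stage 4 (ABS): |0|=0, |1|=1, |1|=1, |7|=7 -> [0, 1, 1, 7]
Stage 5 (SUM): sum[0..0]=0, sum[0..1]=1, sum[0..2]=2, sum[0..3]=9 -> [0, 1, 2, 9]
Stage 6 (CLIP -17 25): clip(0,-17,25)=0, clip(1,-17,25)=1, clip(2,-17,25)=2, clip(9,-17,25)=9 -> [0, 1, 2, 9]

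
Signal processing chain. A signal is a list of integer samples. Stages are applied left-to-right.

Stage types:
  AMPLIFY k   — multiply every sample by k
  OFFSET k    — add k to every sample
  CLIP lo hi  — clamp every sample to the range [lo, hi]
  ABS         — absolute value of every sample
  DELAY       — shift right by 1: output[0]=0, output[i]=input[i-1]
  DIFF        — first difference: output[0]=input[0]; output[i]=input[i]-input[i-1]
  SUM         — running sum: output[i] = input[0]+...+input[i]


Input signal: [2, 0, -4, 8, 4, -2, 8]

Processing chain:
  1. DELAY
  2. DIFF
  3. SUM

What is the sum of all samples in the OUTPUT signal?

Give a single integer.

Answer: 8

Derivation:
Input: [2, 0, -4, 8, 4, -2, 8]
Stage 1 (DELAY): [0, 2, 0, -4, 8, 4, -2] = [0, 2, 0, -4, 8, 4, -2] -> [0, 2, 0, -4, 8, 4, -2]
Stage 2 (DIFF): s[0]=0, 2-0=2, 0-2=-2, -4-0=-4, 8--4=12, 4-8=-4, -2-4=-6 -> [0, 2, -2, -4, 12, -4, -6]
Stage 3 (SUM): sum[0..0]=0, sum[0..1]=2, sum[0..2]=0, sum[0..3]=-4, sum[0..4]=8, sum[0..5]=4, sum[0..6]=-2 -> [0, 2, 0, -4, 8, 4, -2]
Output sum: 8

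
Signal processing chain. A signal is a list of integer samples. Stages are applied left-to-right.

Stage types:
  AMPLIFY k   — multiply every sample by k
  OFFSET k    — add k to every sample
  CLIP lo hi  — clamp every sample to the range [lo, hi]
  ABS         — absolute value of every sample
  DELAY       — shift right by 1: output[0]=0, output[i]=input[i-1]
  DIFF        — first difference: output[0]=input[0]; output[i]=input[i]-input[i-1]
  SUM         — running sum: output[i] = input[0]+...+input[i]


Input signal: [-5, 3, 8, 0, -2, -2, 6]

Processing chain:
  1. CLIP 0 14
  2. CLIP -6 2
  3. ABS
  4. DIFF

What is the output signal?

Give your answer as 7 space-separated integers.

Answer: 0 2 0 -2 0 0 2

Derivation:
Input: [-5, 3, 8, 0, -2, -2, 6]
Stage 1 (CLIP 0 14): clip(-5,0,14)=0, clip(3,0,14)=3, clip(8,0,14)=8, clip(0,0,14)=0, clip(-2,0,14)=0, clip(-2,0,14)=0, clip(6,0,14)=6 -> [0, 3, 8, 0, 0, 0, 6]
Stage 2 (CLIP -6 2): clip(0,-6,2)=0, clip(3,-6,2)=2, clip(8,-6,2)=2, clip(0,-6,2)=0, clip(0,-6,2)=0, clip(0,-6,2)=0, clip(6,-6,2)=2 -> [0, 2, 2, 0, 0, 0, 2]
Stage 3 (ABS): |0|=0, |2|=2, |2|=2, |0|=0, |0|=0, |0|=0, |2|=2 -> [0, 2, 2, 0, 0, 0, 2]
Stage 4 (DIFF): s[0]=0, 2-0=2, 2-2=0, 0-2=-2, 0-0=0, 0-0=0, 2-0=2 -> [0, 2, 0, -2, 0, 0, 2]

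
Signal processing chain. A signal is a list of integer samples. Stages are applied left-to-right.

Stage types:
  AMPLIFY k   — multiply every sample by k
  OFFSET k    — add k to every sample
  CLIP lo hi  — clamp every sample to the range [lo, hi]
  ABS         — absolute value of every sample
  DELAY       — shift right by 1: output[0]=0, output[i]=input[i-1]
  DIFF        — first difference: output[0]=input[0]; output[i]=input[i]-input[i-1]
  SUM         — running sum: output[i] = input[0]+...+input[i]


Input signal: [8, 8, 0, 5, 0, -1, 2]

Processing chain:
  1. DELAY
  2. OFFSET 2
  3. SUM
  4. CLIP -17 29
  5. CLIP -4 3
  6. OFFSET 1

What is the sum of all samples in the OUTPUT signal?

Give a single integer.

Answer: 27

Derivation:
Input: [8, 8, 0, 5, 0, -1, 2]
Stage 1 (DELAY): [0, 8, 8, 0, 5, 0, -1] = [0, 8, 8, 0, 5, 0, -1] -> [0, 8, 8, 0, 5, 0, -1]
Stage 2 (OFFSET 2): 0+2=2, 8+2=10, 8+2=10, 0+2=2, 5+2=7, 0+2=2, -1+2=1 -> [2, 10, 10, 2, 7, 2, 1]
Stage 3 (SUM): sum[0..0]=2, sum[0..1]=12, sum[0..2]=22, sum[0..3]=24, sum[0..4]=31, sum[0..5]=33, sum[0..6]=34 -> [2, 12, 22, 24, 31, 33, 34]
Stage 4 (CLIP -17 29): clip(2,-17,29)=2, clip(12,-17,29)=12, clip(22,-17,29)=22, clip(24,-17,29)=24, clip(31,-17,29)=29, clip(33,-17,29)=29, clip(34,-17,29)=29 -> [2, 12, 22, 24, 29, 29, 29]
Stage 5 (CLIP -4 3): clip(2,-4,3)=2, clip(12,-4,3)=3, clip(22,-4,3)=3, clip(24,-4,3)=3, clip(29,-4,3)=3, clip(29,-4,3)=3, clip(29,-4,3)=3 -> [2, 3, 3, 3, 3, 3, 3]
Stage 6 (OFFSET 1): 2+1=3, 3+1=4, 3+1=4, 3+1=4, 3+1=4, 3+1=4, 3+1=4 -> [3, 4, 4, 4, 4, 4, 4]
Output sum: 27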